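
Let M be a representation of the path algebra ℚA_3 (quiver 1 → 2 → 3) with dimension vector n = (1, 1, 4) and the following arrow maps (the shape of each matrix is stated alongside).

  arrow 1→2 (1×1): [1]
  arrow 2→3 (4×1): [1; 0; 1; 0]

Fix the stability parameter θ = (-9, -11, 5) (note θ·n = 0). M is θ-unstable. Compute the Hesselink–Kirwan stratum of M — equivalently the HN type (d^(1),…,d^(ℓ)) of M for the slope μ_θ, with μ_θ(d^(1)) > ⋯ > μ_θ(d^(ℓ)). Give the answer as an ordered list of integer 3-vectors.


Barcode: M ≅ I[1,3], I[3,3]^3. HN layers by μ_θ (2 steps, strictly decreasing):
  μ^(1)=5; μ^(2)=-10

((0, 0, 4); (1, 1, 0))


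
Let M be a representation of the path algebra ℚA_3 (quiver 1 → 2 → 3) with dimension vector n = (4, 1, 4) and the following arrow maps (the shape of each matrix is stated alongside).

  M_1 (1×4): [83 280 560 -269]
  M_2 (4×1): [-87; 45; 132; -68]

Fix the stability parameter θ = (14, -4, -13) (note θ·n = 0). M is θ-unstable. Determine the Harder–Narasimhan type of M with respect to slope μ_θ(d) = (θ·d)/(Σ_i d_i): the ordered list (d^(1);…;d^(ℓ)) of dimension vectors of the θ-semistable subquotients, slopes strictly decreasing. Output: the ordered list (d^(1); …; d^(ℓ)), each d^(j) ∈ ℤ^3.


Interval decomposition of M: I[1,1]^3, I[1,3], I[3,3]^3.
HN type (ℓ=3): μ^(1)=14; μ^(2)=-1; μ^(3)=-13

((3, 0, 0); (1, 1, 1); (0, 0, 3))


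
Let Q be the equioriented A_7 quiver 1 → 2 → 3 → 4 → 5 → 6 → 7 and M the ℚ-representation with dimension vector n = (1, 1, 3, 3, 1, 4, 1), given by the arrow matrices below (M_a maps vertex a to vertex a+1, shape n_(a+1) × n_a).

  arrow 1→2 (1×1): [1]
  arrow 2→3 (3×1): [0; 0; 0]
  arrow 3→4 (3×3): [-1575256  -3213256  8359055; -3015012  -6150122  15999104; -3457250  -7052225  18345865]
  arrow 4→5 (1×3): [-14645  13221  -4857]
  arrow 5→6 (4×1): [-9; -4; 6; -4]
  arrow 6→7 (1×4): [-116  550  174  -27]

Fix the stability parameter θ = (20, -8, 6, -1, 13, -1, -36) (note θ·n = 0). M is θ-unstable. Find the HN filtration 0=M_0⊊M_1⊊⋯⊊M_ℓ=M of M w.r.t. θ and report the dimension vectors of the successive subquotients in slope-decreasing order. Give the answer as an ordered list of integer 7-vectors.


Via rank(M_{q-1}∘⋯∘M_p): M ≅ I[1,2], I[3,3], I[3,4], I[3,7], I[4,4], I[6,6]^3.
μ_θ-semistable layers: μ^(1)=6; μ^(2)=5/2; μ^(3)=-1; μ^(4)=-19/5

((1, 1, 1, 0, 0, 0, 0); (0, 0, 1, 1, 0, 0, 0); (0, 0, 0, 1, 0, 3, 0); (0, 0, 1, 1, 1, 1, 1))


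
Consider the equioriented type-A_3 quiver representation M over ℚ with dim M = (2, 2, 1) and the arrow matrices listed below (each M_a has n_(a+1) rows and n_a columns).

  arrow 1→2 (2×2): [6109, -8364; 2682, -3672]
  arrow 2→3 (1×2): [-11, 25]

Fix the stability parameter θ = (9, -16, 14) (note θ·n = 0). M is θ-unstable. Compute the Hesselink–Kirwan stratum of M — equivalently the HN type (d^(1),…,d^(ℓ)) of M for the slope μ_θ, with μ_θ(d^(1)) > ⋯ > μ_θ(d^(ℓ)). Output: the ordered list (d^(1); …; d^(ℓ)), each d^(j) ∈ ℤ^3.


Via rank(M_{q-1}∘⋯∘M_p): M ≅ I[1,1], I[1,3], I[2,2].
μ_θ-semistable layers: μ^(1)=14; μ^(2)=9; μ^(3)=-7/2; μ^(4)=-16

((0, 0, 1); (1, 0, 0); (1, 1, 0); (0, 1, 0))


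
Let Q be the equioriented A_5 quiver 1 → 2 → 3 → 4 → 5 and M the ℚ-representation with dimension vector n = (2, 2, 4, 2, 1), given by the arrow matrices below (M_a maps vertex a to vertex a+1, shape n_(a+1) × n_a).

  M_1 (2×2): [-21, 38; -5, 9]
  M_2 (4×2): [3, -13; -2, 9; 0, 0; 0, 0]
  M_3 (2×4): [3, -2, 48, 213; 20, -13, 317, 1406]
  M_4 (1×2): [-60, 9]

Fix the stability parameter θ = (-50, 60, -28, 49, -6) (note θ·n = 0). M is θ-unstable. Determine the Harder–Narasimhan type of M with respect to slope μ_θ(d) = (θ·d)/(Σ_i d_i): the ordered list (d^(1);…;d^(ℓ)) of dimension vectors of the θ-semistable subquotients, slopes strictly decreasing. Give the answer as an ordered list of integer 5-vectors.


Interval decomposition of M: I[1,4], I[1,5], I[3,3]^2.
HN type (ℓ=5): μ^(1)=49; μ^(2)=43/2; μ^(3)=16; μ^(4)=-28; μ^(5)=-50

((0, 0, 0, 1, 0); (0, 0, 0, 1, 1); (0, 2, 2, 0, 0); (0, 0, 2, 0, 0); (2, 0, 0, 0, 0))


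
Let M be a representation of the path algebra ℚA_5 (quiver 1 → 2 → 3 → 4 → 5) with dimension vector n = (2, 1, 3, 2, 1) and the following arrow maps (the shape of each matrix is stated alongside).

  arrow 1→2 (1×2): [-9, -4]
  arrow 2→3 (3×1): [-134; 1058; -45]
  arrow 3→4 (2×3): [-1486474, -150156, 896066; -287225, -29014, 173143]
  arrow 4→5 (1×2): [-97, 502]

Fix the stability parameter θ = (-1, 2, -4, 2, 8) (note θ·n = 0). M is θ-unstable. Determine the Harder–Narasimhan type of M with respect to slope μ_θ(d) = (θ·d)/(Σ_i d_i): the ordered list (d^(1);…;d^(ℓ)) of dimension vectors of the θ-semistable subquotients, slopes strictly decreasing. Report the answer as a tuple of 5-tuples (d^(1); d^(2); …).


Barcode: M ≅ I[1,1], I[1,4], I[3,3], I[3,5]. HN layers by μ_θ (4 steps, strictly decreasing):
  μ^(1)=8; μ^(2)=2; μ^(3)=-1; μ^(4)=-4

((0, 0, 0, 0, 1); (0, 0, 0, 2, 0); (2, 1, 1, 0, 0); (0, 0, 2, 0, 0))


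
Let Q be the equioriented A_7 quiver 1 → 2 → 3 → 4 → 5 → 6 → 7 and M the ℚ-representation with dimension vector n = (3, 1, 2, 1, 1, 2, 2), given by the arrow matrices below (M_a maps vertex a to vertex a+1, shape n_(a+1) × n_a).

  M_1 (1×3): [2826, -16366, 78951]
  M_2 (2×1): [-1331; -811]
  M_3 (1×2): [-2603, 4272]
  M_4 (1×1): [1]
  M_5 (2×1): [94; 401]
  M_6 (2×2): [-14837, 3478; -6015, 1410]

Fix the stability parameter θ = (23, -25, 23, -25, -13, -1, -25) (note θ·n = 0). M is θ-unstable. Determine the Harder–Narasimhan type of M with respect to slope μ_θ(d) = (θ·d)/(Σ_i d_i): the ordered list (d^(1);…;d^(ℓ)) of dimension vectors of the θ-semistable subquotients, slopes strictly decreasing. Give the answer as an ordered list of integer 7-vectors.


Barcode: M ≅ I[1,1]^2, I[1,6], I[3,3], I[6,7], I[7,7]. HN layers by μ_θ (5 steps, strictly decreasing):
  μ^(1)=23; μ^(2)=-1; μ^(3)=-17/5; μ^(4)=-13; μ^(5)=-25

((2, 0, 1, 0, 0, 0, 0); (0, 0, 0, 0, 0, 1, 0); (1, 1, 1, 1, 1, 0, 0); (0, 0, 0, 0, 0, 1, 1); (0, 0, 0, 0, 0, 0, 1))


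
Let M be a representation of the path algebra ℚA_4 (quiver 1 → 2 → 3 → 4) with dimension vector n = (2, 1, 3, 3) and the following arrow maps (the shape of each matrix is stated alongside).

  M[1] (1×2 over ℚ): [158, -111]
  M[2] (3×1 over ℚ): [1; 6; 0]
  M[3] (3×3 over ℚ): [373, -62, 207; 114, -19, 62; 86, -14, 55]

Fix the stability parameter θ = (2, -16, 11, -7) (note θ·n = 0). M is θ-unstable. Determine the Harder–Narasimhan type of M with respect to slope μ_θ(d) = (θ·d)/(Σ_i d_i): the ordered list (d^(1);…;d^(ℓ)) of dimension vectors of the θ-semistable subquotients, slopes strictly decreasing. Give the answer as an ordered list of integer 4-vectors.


Via rank(M_{q-1}∘⋯∘M_p): M ≅ I[1,1], I[1,4], I[3,4]^2.
μ_θ-semistable layers: μ^(1)=2; μ^(2)=-7

((1, 0, 3, 3); (1, 1, 0, 0))


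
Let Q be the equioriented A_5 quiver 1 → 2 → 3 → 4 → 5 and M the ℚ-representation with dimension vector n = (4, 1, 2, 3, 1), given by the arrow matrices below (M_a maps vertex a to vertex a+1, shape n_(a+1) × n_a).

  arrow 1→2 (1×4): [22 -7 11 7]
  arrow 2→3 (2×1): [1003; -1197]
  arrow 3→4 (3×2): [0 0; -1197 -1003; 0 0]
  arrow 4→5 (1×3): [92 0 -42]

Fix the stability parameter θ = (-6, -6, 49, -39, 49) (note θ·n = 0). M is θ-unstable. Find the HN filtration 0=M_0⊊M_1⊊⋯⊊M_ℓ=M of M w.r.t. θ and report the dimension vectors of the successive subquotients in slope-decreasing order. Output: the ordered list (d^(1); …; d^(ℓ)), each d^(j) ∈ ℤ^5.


Barcode: M ≅ I[1,1]^3, I[1,3], I[3,4], I[4,4], I[4,5]. HN layers by μ_θ (4 steps, strictly decreasing):
  μ^(1)=49; μ^(2)=5; μ^(3)=-6; μ^(4)=-39

((0, 0, 1, 0, 1); (0, 0, 1, 1, 0); (4, 1, 0, 0, 0); (0, 0, 0, 2, 0))


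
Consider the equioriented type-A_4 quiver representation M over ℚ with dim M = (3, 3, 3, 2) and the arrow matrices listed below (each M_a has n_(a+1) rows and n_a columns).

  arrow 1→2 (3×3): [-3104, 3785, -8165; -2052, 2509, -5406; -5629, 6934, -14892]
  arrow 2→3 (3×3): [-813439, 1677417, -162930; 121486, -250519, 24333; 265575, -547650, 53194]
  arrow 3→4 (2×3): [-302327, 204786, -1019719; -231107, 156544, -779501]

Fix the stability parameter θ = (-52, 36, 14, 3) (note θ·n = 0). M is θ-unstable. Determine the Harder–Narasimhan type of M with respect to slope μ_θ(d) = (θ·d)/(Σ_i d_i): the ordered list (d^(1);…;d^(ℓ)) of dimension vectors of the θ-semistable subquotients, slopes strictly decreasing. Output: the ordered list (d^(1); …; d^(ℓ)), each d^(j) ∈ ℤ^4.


Interval decomposition of M: I[1,3], I[1,4]^2.
HN type (ℓ=3): μ^(1)=25; μ^(2)=53/3; μ^(3)=-52

((0, 1, 1, 0); (0, 2, 2, 2); (3, 0, 0, 0))


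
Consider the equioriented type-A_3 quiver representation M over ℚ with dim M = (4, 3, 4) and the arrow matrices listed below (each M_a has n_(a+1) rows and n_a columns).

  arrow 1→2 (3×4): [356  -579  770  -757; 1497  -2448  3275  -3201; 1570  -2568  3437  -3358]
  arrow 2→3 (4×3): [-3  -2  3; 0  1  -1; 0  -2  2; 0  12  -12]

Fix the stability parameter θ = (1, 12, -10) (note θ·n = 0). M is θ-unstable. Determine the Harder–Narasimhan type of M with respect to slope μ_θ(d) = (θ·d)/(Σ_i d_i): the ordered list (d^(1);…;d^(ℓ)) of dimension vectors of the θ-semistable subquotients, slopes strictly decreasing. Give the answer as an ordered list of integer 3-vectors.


Via rank(M_{q-1}∘⋯∘M_p): M ≅ I[1,1], I[1,2], I[1,3]^2, I[3,3]^2.
μ_θ-semistable layers: μ^(1)=12; μ^(2)=1; μ^(3)=-10

((0, 1, 0); (4, 2, 2); (0, 0, 2))


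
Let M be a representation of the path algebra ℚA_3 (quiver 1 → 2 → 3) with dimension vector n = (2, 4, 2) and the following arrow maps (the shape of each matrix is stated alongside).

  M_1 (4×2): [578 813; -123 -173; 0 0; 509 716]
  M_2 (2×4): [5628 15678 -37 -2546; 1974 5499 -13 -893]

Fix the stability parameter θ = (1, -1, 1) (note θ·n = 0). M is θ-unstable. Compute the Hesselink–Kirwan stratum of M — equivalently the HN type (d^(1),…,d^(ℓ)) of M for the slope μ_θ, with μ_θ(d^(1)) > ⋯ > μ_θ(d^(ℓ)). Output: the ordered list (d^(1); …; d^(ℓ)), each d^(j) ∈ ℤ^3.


Via rank(M_{q-1}∘⋯∘M_p): M ≅ I[1,2], I[1,3], I[2,2], I[2,3].
μ_θ-semistable layers: μ^(1)=1; μ^(2)=0; μ^(3)=-1

((0, 0, 2); (2, 2, 0); (0, 2, 0))


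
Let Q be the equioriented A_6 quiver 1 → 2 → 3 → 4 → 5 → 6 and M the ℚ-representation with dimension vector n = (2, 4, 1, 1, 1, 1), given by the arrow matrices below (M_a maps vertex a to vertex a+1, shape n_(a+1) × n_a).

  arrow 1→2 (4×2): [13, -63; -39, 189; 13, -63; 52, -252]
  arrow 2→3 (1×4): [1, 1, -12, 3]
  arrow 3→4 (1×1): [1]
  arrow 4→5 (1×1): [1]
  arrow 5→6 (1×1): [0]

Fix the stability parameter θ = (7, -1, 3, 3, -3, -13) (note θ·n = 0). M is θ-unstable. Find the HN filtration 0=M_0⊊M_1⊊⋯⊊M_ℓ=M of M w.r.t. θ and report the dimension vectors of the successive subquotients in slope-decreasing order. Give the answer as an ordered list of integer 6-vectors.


Interval decomposition of M: I[1,1], I[1,5], I[2,2]^3, I[6,6].
HN type (ℓ=4): μ^(1)=7; μ^(2)=9/5; μ^(3)=-1; μ^(4)=-13

((1, 0, 0, 0, 0, 0); (1, 1, 1, 1, 1, 0); (0, 3, 0, 0, 0, 0); (0, 0, 0, 0, 0, 1))


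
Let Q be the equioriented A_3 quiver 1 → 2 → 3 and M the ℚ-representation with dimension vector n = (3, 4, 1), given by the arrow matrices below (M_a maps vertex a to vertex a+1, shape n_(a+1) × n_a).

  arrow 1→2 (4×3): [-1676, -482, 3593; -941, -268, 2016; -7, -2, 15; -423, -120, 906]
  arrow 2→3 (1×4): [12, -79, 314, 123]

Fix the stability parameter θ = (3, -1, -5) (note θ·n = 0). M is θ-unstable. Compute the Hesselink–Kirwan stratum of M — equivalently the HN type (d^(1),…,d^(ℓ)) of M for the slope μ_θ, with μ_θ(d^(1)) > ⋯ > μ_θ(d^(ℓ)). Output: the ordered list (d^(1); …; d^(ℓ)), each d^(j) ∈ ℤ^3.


Barcode: M ≅ I[1,1], I[1,2]^2, I[2,2], I[2,3]. HN layers by μ_θ (4 steps, strictly decreasing):
  μ^(1)=3; μ^(2)=1; μ^(3)=-1; μ^(4)=-3

((1, 0, 0); (2, 2, 0); (0, 1, 0); (0, 1, 1))


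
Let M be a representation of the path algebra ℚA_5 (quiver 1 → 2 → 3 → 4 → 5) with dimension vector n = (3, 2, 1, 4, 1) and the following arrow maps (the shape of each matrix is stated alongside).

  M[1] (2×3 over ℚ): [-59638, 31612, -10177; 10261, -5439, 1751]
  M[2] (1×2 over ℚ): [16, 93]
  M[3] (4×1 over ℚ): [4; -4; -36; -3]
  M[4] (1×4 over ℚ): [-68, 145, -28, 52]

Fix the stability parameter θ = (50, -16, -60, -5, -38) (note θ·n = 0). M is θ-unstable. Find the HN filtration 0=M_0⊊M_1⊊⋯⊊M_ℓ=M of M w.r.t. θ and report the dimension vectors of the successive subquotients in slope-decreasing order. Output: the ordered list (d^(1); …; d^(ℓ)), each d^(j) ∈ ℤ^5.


Interval decomposition of M: I[1,1], I[1,2], I[1,4], I[4,4]^2, I[4,5].
HN type (ℓ=5): μ^(1)=50; μ^(2)=17; μ^(3)=-5; μ^(4)=-26/3; μ^(5)=-43/2

((1, 0, 0, 0, 0); (1, 1, 0, 0, 0); (0, 0, 0, 3, 0); (1, 1, 1, 0, 0); (0, 0, 0, 1, 1))


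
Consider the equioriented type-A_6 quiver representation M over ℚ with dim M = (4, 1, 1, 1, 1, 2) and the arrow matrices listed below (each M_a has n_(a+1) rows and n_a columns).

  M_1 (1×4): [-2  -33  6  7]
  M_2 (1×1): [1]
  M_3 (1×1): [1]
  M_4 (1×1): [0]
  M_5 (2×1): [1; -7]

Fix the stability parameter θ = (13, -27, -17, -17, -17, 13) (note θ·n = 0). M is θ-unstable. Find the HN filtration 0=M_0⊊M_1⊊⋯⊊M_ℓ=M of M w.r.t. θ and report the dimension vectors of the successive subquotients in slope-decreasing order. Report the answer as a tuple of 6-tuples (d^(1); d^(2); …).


Via rank(M_{q-1}∘⋯∘M_p): M ≅ I[1,1]^3, I[1,4], I[5,6], I[6,6].
μ_θ-semistable layers: μ^(1)=13; μ^(2)=-12; μ^(3)=-17

((3, 0, 0, 0, 0, 2); (1, 1, 1, 1, 0, 0); (0, 0, 0, 0, 1, 0))


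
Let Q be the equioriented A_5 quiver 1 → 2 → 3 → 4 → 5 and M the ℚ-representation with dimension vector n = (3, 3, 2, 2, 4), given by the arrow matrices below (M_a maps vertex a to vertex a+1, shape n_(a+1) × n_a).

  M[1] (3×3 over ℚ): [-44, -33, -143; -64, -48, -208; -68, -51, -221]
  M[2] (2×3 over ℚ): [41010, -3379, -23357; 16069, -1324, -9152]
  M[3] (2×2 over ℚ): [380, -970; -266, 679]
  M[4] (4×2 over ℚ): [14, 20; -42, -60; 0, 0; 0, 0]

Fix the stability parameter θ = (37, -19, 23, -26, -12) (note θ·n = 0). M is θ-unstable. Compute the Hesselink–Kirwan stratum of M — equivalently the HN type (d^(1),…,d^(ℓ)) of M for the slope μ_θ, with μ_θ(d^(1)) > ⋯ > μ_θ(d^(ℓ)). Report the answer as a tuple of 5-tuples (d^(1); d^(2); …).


Via rank(M_{q-1}∘⋯∘M_p): M ≅ I[1,1]^2, I[1,4], I[2,2], I[2,3], I[4,5], I[5,5]^3.
μ_θ-semistable layers: μ^(1)=37; μ^(2)=23; μ^(3)=15/4; μ^(4)=-12; μ^(5)=-19; μ^(6)=-26

((2, 0, 0, 0, 0); (0, 0, 1, 0, 0); (1, 1, 1, 1, 0); (0, 0, 0, 0, 4); (0, 2, 0, 0, 0); (0, 0, 0, 1, 0))


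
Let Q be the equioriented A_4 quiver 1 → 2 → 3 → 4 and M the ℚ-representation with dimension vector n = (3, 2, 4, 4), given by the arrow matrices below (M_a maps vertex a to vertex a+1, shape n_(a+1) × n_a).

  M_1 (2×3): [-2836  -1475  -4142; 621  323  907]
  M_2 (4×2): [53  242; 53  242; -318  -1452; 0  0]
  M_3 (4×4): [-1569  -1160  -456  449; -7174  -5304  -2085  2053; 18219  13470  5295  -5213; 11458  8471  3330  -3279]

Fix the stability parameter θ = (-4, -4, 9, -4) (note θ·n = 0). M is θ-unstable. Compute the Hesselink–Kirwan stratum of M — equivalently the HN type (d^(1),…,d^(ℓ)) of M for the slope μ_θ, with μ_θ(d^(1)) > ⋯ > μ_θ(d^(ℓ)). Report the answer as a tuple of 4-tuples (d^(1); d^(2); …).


Interval decomposition of M: I[1,1], I[1,2], I[1,4], I[3,4]^3.
HN type (ℓ=2): μ^(1)=5/2; μ^(2)=-4

((0, 0, 4, 4); (3, 2, 0, 0))


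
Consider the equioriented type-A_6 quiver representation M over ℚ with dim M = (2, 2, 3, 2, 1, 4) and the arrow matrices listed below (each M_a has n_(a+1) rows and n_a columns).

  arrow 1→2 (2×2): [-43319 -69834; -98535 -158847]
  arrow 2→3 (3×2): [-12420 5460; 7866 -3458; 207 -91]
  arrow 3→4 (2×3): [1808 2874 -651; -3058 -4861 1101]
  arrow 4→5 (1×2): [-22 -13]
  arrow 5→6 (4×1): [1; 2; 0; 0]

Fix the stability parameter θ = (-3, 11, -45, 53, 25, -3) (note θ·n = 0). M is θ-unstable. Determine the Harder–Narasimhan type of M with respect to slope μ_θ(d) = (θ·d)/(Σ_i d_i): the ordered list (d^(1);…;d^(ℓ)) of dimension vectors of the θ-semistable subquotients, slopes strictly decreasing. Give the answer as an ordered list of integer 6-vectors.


Barcode: M ≅ I[1,2], I[1,6], I[3,3], I[3,4], I[6,6]^3. HN layers by μ_θ (6 steps, strictly decreasing):
  μ^(1)=53; μ^(2)=25; μ^(3)=11; μ^(4)=-3; μ^(5)=-37/3; μ^(6)=-45

((0, 0, 0, 1, 0, 0); (0, 0, 0, 1, 1, 1); (0, 1, 0, 0, 0, 0); (1, 0, 0, 0, 0, 3); (1, 1, 1, 0, 0, 0); (0, 0, 2, 0, 0, 0))


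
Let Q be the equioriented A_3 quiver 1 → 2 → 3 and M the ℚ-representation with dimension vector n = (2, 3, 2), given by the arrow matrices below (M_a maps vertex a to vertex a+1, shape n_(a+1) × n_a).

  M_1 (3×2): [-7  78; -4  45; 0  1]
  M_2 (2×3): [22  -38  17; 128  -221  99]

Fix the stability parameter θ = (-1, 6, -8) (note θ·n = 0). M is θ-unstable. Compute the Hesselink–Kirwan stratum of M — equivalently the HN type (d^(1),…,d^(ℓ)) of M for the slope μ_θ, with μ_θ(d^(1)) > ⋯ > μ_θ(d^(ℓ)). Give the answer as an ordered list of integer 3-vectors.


Via rank(M_{q-1}∘⋯∘M_p): M ≅ I[1,2], I[1,3], I[2,3].
μ_θ-semistable layers: μ^(1)=6; μ^(2)=-1

((0, 1, 0); (2, 2, 2))


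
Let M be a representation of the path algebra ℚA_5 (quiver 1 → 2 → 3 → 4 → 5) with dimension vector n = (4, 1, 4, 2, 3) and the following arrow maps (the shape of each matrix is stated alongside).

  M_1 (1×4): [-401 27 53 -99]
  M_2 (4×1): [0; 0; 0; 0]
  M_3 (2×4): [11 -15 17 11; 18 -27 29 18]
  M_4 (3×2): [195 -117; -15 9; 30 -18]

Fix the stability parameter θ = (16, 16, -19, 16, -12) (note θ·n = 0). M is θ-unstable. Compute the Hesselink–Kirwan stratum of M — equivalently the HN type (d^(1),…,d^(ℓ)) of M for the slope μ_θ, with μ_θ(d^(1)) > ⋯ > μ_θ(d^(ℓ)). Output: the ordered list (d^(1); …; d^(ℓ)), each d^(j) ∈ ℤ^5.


Via rank(M_{q-1}∘⋯∘M_p): M ≅ I[1,1]^3, I[1,2], I[3,3]^2, I[3,4], I[3,5], I[5,5]^2.
μ_θ-semistable layers: μ^(1)=16; μ^(2)=2; μ^(3)=-12; μ^(4)=-19

((4, 1, 0, 1, 0); (0, 0, 0, 1, 1); (0, 0, 0, 0, 2); (0, 0, 4, 0, 0))


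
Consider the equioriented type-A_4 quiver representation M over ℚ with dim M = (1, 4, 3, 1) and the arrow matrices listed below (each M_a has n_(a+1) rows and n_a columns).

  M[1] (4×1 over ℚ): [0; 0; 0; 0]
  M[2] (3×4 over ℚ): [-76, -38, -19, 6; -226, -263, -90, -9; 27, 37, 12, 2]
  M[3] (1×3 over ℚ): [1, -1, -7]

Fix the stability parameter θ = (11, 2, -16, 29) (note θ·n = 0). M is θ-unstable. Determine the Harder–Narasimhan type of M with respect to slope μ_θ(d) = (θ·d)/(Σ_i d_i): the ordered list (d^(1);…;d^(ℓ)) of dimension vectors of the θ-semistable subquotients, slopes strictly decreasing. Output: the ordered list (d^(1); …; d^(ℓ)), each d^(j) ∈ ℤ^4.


Interval decomposition of M: I[1,1], I[2,2], I[2,3]^2, I[2,4].
HN type (ℓ=4): μ^(1)=29; μ^(2)=11; μ^(3)=2; μ^(4)=-7

((0, 0, 0, 1); (1, 0, 0, 0); (0, 1, 0, 0); (0, 3, 3, 0))


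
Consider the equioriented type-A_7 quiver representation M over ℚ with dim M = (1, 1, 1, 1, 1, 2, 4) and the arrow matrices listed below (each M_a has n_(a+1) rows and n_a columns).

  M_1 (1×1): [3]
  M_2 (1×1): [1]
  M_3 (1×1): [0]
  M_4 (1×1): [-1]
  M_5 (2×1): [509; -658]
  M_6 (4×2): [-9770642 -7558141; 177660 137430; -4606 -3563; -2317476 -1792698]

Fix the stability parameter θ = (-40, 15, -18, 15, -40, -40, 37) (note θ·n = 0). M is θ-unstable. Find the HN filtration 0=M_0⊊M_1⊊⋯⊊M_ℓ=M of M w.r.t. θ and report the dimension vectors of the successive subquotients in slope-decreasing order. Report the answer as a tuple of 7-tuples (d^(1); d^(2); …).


Via rank(M_{q-1}∘⋯∘M_p): M ≅ I[1,3], I[4,6], I[6,7], I[7,7]^3.
μ_θ-semistable layers: μ^(1)=37; μ^(2)=-3/2; μ^(3)=-65/3; μ^(4)=-40

((0, 0, 0, 0, 0, 0, 4); (0, 1, 1, 0, 0, 0, 0); (0, 0, 0, 1, 1, 1, 0); (1, 0, 0, 0, 0, 1, 0))


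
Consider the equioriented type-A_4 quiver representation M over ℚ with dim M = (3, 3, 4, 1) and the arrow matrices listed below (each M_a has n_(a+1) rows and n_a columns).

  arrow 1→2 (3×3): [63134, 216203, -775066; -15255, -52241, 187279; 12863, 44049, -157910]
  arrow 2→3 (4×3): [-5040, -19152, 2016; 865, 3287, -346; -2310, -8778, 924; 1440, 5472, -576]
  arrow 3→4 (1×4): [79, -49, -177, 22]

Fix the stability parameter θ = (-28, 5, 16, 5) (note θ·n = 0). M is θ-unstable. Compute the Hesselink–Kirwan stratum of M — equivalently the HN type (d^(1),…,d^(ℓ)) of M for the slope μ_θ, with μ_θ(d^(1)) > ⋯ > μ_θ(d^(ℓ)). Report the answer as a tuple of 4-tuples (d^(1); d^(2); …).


Via rank(M_{q-1}∘⋯∘M_p): M ≅ I[1,2]^2, I[1,4], I[3,3]^3.
μ_θ-semistable layers: μ^(1)=16; μ^(2)=21/2; μ^(3)=5; μ^(4)=-28

((0, 0, 3, 0); (0, 0, 1, 1); (0, 3, 0, 0); (3, 0, 0, 0))


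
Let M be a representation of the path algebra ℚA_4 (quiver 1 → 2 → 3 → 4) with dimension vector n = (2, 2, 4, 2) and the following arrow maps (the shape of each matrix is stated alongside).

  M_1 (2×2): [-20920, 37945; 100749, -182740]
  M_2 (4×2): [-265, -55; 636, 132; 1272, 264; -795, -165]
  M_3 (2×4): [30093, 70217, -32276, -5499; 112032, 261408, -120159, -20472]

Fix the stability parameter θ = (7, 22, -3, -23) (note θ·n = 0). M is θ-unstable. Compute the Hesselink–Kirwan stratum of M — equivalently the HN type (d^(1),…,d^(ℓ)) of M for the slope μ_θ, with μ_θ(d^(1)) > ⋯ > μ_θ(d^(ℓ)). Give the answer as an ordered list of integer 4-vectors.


Via rank(M_{q-1}∘⋯∘M_p): M ≅ I[1,2], I[1,3], I[3,3], I[3,4]^2.
μ_θ-semistable layers: μ^(1)=22; μ^(2)=19/2; μ^(3)=7; μ^(4)=-3; μ^(5)=-13

((0, 1, 0, 0); (0, 1, 1, 0); (2, 0, 0, 0); (0, 0, 1, 0); (0, 0, 2, 2))


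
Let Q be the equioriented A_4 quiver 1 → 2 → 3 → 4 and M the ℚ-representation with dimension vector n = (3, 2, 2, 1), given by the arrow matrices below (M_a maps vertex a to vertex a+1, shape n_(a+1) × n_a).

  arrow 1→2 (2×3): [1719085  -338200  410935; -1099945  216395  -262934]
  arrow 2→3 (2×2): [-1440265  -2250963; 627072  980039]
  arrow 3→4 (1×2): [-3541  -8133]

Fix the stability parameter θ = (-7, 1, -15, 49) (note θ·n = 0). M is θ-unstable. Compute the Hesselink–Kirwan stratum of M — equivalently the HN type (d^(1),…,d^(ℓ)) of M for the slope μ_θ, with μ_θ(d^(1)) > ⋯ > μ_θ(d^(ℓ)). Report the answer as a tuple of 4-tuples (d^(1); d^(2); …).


Barcode: M ≅ I[1,1], I[1,3], I[1,4]. HN layers by μ_θ (2 steps, strictly decreasing):
  μ^(1)=49; μ^(2)=-7

((0, 0, 0, 1); (3, 2, 2, 0))


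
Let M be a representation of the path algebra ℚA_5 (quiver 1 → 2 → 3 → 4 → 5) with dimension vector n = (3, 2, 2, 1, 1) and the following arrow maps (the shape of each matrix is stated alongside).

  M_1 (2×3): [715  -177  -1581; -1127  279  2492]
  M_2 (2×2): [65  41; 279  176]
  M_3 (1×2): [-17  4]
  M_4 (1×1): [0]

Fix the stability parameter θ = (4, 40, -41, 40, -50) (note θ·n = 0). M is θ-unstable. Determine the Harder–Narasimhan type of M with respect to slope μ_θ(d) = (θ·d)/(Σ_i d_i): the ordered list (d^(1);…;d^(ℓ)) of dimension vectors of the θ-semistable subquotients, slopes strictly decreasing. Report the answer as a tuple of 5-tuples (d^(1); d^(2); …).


Via rank(M_{q-1}∘⋯∘M_p): M ≅ I[1,1], I[1,3], I[1,4], I[5,5].
μ_θ-semistable layers: μ^(1)=40; μ^(2)=4; μ^(3)=1; μ^(4)=-50

((0, 0, 0, 1, 0); (1, 0, 0, 0, 0); (2, 2, 2, 0, 0); (0, 0, 0, 0, 1))


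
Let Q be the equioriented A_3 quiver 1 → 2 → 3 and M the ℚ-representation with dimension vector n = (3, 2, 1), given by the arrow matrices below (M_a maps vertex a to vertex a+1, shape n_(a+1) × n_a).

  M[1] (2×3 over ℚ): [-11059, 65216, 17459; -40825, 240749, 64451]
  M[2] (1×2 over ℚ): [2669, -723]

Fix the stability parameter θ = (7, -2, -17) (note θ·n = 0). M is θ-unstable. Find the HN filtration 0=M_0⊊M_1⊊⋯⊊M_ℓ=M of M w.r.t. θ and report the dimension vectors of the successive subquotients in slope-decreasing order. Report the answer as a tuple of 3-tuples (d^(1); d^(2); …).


Barcode: M ≅ I[1,1], I[1,2], I[1,3]. HN layers by μ_θ (3 steps, strictly decreasing):
  μ^(1)=7; μ^(2)=5/2; μ^(3)=-4

((1, 0, 0); (1, 1, 0); (1, 1, 1))


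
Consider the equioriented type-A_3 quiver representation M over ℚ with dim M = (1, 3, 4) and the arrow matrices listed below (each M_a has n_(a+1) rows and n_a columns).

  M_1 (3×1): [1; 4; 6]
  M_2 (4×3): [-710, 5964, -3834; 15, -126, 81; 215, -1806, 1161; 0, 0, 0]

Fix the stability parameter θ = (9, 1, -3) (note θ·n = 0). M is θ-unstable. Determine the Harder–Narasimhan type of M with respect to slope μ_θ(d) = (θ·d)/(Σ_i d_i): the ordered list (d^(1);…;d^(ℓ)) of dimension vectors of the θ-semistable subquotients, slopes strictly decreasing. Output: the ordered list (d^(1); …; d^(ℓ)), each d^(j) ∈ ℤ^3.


Via rank(M_{q-1}∘⋯∘M_p): M ≅ I[1,3], I[2,2]^2, I[3,3]^3.
μ_θ-semistable layers: μ^(1)=7/3; μ^(2)=1; μ^(3)=-3

((1, 1, 1); (0, 2, 0); (0, 0, 3))


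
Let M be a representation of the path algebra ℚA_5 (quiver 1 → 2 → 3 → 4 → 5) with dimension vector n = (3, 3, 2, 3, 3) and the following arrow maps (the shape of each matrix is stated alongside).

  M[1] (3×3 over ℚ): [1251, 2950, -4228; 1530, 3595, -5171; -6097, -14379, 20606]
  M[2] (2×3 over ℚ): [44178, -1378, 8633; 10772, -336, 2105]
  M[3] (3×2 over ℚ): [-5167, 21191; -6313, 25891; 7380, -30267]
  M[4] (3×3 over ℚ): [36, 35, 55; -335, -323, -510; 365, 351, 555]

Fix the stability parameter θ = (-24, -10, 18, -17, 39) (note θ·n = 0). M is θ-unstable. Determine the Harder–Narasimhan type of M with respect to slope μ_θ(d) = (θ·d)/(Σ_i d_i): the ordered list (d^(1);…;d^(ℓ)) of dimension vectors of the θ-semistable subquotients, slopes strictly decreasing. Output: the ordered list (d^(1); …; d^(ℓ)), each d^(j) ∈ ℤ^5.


Interval decomposition of M: I[1,2], I[1,5]^2, I[4,5].
HN type (ℓ=5): μ^(1)=39; μ^(2)=1/2; μ^(3)=-10; μ^(4)=-17; μ^(5)=-24

((0, 0, 0, 0, 3); (0, 0, 2, 2, 0); (0, 3, 0, 0, 0); (0, 0, 0, 1, 0); (3, 0, 0, 0, 0))


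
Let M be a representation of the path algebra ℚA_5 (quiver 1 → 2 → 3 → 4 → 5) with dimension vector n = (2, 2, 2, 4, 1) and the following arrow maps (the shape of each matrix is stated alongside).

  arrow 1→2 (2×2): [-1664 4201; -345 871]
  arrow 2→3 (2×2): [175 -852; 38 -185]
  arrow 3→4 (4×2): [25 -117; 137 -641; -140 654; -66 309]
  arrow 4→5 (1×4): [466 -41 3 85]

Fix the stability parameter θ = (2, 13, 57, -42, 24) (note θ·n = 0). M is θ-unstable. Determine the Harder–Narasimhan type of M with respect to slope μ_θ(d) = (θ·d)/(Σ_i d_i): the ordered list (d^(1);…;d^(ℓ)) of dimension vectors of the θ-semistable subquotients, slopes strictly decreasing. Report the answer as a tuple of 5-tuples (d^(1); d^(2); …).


Barcode: M ≅ I[1,4], I[1,5], I[4,4]^2. HN layers by μ_θ (4 steps, strictly decreasing):
  μ^(1)=24; μ^(2)=28/3; μ^(3)=2; μ^(4)=-42

((0, 0, 0, 0, 1); (0, 2, 2, 2, 0); (2, 0, 0, 0, 0); (0, 0, 0, 2, 0))


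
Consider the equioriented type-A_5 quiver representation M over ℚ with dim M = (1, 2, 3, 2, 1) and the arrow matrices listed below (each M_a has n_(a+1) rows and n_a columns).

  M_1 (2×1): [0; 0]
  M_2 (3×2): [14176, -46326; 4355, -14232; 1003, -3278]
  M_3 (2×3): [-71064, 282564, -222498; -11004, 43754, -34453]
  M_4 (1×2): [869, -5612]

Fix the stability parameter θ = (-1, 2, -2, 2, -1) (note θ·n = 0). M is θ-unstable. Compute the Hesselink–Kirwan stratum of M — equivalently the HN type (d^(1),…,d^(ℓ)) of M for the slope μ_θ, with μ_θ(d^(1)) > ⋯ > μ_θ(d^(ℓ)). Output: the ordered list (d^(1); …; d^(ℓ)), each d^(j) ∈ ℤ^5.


Via rank(M_{q-1}∘⋯∘M_p): M ≅ I[1,1], I[2,3], I[2,5], I[3,3], I[4,4].
μ_θ-semistable layers: μ^(1)=2; μ^(2)=1/2; μ^(3)=0; μ^(4)=-1; μ^(5)=-2

((0, 0, 0, 1, 0); (0, 0, 0, 1, 1); (0, 2, 2, 0, 0); (1, 0, 0, 0, 0); (0, 0, 1, 0, 0))


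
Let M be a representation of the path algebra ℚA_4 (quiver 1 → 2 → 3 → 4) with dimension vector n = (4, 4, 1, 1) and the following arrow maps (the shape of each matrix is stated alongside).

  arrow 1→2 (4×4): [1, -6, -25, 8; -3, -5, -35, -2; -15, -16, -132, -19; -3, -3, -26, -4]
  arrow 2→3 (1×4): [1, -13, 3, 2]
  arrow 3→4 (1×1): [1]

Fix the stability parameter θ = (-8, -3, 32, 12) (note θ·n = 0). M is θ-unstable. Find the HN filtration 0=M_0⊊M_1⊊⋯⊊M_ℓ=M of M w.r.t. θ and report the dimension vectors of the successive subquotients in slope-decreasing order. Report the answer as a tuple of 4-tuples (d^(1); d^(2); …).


Interval decomposition of M: I[1,2]^3, I[1,4].
HN type (ℓ=3): μ^(1)=22; μ^(2)=-3; μ^(3)=-8

((0, 0, 1, 1); (0, 4, 0, 0); (4, 0, 0, 0))


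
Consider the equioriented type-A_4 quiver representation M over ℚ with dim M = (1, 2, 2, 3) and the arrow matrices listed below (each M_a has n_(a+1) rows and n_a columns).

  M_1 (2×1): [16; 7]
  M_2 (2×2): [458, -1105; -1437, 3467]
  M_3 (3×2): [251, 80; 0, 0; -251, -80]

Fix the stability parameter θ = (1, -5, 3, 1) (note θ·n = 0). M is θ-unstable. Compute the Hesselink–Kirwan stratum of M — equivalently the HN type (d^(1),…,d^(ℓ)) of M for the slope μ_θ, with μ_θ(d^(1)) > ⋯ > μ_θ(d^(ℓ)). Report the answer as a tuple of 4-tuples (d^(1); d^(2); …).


Barcode: M ≅ I[1,4], I[2,3], I[4,4]^2. HN layers by μ_θ (5 steps, strictly decreasing):
  μ^(1)=3; μ^(2)=2; μ^(3)=1; μ^(4)=-2; μ^(5)=-5

((0, 0, 1, 0); (0, 0, 1, 1); (0, 0, 0, 2); (1, 1, 0, 0); (0, 1, 0, 0))


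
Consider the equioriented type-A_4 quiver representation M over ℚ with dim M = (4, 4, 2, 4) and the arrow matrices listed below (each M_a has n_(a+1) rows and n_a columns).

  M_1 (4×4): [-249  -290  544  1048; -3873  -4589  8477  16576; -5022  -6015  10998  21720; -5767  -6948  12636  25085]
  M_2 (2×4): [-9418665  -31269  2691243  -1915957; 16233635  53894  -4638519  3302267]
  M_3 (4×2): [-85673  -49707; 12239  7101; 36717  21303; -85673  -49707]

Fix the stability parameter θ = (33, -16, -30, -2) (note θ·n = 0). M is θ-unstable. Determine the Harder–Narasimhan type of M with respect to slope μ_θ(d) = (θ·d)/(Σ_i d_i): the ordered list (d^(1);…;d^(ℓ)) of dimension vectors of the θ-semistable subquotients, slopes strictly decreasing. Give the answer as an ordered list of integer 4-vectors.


Interval decomposition of M: I[1,2]^2, I[1,3], I[1,4], I[4,4]^3.
HN type (ℓ=3): μ^(1)=17/2; μ^(2)=-2; μ^(3)=-13/3

((2, 2, 0, 0); (0, 0, 0, 4); (2, 2, 2, 0))


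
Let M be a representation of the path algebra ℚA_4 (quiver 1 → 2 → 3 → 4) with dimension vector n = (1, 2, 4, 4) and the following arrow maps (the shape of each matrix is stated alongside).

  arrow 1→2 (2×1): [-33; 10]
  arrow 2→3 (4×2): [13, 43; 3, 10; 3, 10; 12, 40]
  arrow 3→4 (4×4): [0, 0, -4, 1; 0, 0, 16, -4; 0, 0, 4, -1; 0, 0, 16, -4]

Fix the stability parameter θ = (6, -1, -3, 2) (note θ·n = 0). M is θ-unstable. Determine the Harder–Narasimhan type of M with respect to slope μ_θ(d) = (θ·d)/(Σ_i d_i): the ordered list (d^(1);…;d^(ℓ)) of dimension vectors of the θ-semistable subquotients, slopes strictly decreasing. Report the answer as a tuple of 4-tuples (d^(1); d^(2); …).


Via rank(M_{q-1}∘⋯∘M_p): M ≅ I[1,3], I[2,3], I[3,3], I[3,4], I[4,4]^3.
μ_θ-semistable layers: μ^(1)=2; μ^(2)=2/3; μ^(3)=-2; μ^(4)=-3

((0, 0, 0, 4); (1, 1, 1, 0); (0, 1, 1, 0); (0, 0, 2, 0))


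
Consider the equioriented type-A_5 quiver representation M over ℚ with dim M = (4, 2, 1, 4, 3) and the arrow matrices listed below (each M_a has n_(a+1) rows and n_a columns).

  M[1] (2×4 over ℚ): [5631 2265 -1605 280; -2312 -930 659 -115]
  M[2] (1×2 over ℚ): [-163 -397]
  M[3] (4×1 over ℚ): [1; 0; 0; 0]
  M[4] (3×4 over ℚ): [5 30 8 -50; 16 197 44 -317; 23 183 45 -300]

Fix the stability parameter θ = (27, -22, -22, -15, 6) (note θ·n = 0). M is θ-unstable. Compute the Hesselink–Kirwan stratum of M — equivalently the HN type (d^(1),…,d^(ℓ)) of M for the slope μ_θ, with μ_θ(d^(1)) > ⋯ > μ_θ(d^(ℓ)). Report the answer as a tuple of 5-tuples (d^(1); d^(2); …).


Via rank(M_{q-1}∘⋯∘M_p): M ≅ I[1,1]^2, I[1,2], I[1,5], I[4,4], I[4,5]^2.
μ_θ-semistable layers: μ^(1)=27; μ^(2)=6; μ^(3)=5/2; μ^(4)=-8; μ^(5)=-15

((2, 0, 0, 0, 0); (0, 0, 0, 0, 3); (1, 1, 0, 0, 0); (1, 1, 1, 1, 0); (0, 0, 0, 3, 0))


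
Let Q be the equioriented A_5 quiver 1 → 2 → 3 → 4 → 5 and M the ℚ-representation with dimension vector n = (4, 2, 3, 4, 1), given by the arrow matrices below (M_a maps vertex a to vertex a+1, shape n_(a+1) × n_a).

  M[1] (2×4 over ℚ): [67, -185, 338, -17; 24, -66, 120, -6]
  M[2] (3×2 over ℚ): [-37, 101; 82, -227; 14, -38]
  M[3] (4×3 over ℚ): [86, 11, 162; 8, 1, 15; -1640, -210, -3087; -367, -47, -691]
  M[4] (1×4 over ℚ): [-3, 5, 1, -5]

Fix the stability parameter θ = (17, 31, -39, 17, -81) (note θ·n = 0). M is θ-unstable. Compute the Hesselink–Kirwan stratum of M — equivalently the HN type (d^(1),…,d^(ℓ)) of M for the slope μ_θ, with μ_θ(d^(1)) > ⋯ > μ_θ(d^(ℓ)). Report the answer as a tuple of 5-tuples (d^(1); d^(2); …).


Interval decomposition of M: I[1,1]^2, I[1,4], I[1,5], I[3,4], I[4,4].
HN type (ℓ=4): μ^(1)=17; μ^(2)=3; μ^(3)=-11; μ^(4)=-39

((2, 0, 0, 3, 0); (1, 1, 1, 0, 0); (1, 1, 1, 1, 1); (0, 0, 1, 0, 0))


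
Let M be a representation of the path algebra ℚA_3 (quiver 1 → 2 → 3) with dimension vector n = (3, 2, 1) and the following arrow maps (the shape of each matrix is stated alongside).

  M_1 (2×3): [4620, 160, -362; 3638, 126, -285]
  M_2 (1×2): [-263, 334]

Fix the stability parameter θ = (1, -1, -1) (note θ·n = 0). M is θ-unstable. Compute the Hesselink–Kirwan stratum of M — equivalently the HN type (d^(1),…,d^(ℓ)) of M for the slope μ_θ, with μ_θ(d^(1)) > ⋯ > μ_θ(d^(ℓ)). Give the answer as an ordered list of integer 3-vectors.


Barcode: M ≅ I[1,1], I[1,2], I[1,3]. HN layers by μ_θ (3 steps, strictly decreasing):
  μ^(1)=1; μ^(2)=0; μ^(3)=-1/3

((1, 0, 0); (1, 1, 0); (1, 1, 1))


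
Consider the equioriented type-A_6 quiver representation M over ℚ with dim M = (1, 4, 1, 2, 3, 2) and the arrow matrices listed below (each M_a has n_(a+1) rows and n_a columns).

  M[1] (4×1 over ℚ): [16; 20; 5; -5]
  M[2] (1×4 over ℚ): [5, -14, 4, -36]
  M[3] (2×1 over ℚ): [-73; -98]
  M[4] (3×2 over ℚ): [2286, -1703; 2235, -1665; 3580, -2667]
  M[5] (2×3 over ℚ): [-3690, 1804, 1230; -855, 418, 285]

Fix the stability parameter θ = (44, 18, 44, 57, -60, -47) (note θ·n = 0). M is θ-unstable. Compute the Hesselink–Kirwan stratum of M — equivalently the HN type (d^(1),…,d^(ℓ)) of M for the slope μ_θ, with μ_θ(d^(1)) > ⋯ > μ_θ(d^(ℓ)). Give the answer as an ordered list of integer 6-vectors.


Barcode: M ≅ I[1,2], I[2,2]^2, I[2,5], I[4,5], I[5,6], I[6,6]. HN layers by μ_θ (6 steps, strictly decreasing):
  μ^(1)=31; μ^(2)=18; μ^(3)=59/4; μ^(4)=-3/2; μ^(5)=-47; μ^(6)=-60

((1, 1, 0, 0, 0, 0); (0, 2, 0, 0, 0, 0); (0, 1, 1, 1, 1, 0); (0, 0, 0, 1, 1, 0); (0, 0, 0, 0, 0, 2); (0, 0, 0, 0, 1, 0))


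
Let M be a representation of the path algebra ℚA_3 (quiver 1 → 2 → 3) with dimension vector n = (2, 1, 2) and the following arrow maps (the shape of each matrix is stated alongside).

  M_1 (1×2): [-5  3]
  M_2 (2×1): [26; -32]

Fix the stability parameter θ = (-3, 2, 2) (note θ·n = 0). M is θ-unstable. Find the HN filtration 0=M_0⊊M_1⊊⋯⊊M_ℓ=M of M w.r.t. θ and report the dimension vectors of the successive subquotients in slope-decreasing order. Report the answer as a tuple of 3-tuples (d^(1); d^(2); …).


Via rank(M_{q-1}∘⋯∘M_p): M ≅ I[1,1], I[1,3], I[3,3].
μ_θ-semistable layers: μ^(1)=2; μ^(2)=-3

((0, 1, 2); (2, 0, 0))


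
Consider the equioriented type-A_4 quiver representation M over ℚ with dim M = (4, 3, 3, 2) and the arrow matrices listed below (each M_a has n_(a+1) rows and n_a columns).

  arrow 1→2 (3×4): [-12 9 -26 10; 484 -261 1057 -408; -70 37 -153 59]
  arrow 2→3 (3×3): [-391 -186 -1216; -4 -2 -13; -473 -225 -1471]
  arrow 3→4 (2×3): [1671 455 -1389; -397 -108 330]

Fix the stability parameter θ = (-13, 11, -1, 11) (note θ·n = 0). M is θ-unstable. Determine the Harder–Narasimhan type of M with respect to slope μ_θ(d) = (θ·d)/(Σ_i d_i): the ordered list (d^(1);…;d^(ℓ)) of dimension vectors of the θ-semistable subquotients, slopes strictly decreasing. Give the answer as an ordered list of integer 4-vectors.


Barcode: M ≅ I[1,1], I[1,3], I[1,4]^2. HN layers by μ_θ (3 steps, strictly decreasing):
  μ^(1)=11; μ^(2)=5; μ^(3)=-13

((0, 0, 0, 2); (0, 3, 3, 0); (4, 0, 0, 0))


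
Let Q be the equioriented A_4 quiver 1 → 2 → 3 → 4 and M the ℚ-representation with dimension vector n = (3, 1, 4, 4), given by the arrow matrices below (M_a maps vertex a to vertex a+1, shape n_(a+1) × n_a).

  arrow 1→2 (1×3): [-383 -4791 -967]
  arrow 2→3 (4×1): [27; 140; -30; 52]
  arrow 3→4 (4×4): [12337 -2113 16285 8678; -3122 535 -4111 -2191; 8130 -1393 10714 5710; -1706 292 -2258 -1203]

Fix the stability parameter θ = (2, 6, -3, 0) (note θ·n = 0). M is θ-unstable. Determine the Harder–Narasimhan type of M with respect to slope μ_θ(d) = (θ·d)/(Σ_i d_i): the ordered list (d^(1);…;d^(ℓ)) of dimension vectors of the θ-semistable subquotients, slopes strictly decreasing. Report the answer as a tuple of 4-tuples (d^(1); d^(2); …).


Via rank(M_{q-1}∘⋯∘M_p): M ≅ I[1,1]^2, I[1,4], I[3,4]^3.
μ_θ-semistable layers: μ^(1)=2; μ^(2)=5/4; μ^(3)=0; μ^(4)=-3

((2, 0, 0, 0); (1, 1, 1, 1); (0, 0, 0, 3); (0, 0, 3, 0))


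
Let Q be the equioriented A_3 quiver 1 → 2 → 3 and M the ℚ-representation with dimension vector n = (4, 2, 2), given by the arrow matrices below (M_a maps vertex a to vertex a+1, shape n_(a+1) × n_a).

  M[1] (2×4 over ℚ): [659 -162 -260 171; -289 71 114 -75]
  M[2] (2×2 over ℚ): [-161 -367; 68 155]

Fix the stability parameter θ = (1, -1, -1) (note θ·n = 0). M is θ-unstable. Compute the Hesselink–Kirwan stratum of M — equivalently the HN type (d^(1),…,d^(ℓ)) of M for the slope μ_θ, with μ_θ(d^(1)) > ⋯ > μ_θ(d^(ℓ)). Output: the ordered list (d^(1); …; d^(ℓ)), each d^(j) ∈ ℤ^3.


Barcode: M ≅ I[1,1]^2, I[1,3]^2. HN layers by μ_θ (2 steps, strictly decreasing):
  μ^(1)=1; μ^(2)=-1/3

((2, 0, 0); (2, 2, 2))


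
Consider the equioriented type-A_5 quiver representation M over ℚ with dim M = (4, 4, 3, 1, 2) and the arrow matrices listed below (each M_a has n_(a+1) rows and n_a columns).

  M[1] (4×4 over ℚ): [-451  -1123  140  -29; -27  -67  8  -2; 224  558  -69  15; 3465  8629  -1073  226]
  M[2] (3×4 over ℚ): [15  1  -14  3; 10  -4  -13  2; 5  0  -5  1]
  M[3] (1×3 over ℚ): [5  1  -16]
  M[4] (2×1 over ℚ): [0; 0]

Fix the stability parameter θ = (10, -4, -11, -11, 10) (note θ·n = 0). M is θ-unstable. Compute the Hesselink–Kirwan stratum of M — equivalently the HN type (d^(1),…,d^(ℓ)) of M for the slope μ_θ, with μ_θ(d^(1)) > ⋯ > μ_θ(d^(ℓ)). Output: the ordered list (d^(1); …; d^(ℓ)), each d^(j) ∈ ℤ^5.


Barcode: M ≅ I[1,2], I[1,3]^2, I[1,4], I[5,5]^2. HN layers by μ_θ (4 steps, strictly decreasing):
  μ^(1)=10; μ^(2)=3; μ^(3)=-5/3; μ^(4)=-4

((0, 0, 0, 0, 2); (1, 1, 0, 0, 0); (2, 2, 2, 0, 0); (1, 1, 1, 1, 0))
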